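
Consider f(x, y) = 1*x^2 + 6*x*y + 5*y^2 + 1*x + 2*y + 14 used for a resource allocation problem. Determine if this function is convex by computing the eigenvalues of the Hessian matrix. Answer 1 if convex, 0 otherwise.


The Hessian of f(x,y) = 1*x^2 + 6*x*y + 5*y^2 + 1*x + 2*y + 14 is:
H = [[2, 6], [6, 10]]
Trace = 2 + 10 = 12
Determinant = 2*10 - (6)^2 = -16
Discriminant = (12)^2 - 4*-16 = 208.0
Eigenvalues: lambda_1 = -1.2111, lambda_2 = 13.2111
The function is not convex.

0


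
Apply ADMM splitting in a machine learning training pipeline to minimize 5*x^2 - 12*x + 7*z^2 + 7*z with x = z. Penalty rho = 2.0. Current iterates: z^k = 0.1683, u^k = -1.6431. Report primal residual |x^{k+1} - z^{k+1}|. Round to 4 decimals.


ADMM iteration with rho = 2.0, z^k = 0.1683, u^k = -1.6431
Step 1: x-update.
Minimize 5*x^2 - 12*x + (2.0/2)*(x - 0.1683 - 1.6431)^2
FOC: (2*5 + 2.0)*x = 12 + 2.0*(0.1683 + 1.6431)
x^{k+1} = 1.3019
Step 2: z-update.
Minimize 7*z^2 + 7*z + (2.0/2)*(1.3019 - z - 1.6431)^2
FOC: (2*7 + 2.0)*z = -7 + 2.0*(1.3019 - 1.6431)
z^{k+1} = -0.4802
Step 3: u-update.
u^{k+1} = -1.6431 + 1.3019 + 0.4802 = 0.139
Step 4: Primal residual = |1.3019 + 0.4802| = 1.7821


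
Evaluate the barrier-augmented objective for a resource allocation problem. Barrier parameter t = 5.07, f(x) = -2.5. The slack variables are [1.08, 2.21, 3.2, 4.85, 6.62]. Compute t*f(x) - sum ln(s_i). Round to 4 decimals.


Step 1: Compute log-barrier.
ln values: [0.077, 0.793, 1.1632, 1.579, 1.8901]
phi = -(0.077 + 0.793 + 1.1632 + 1.579 + 1.8901) = -5.5022
Step 2: Compute augmented objective.
t*f(x) = 5.07*-2.5 = -12.675
Total = -12.675 - 5.5022 = -18.1772


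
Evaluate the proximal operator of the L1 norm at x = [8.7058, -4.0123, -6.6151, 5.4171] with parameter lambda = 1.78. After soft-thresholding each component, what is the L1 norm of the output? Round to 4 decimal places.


Soft-thresholding with lambda = 1.78:
prox(8.7058) = sign(8.7058)*max(|8.7058| - 1.78, 0) = 6.9258
prox(-4.0123) = sign(-4.0123)*max(|-4.0123| - 1.78, 0) = -2.2323
prox(-6.6151) = sign(-6.6151)*max(|-6.6151| - 1.78, 0) = -4.8351
prox(5.4171) = sign(5.4171)*max(|5.4171| - 1.78, 0) = 3.6371
prox(x) = [6.9258, -2.2323, -4.8351, 3.6371]
||prox(x)||_1 = 6.9258 + 2.2323 + 4.8351 + 3.6371 = 17.6303


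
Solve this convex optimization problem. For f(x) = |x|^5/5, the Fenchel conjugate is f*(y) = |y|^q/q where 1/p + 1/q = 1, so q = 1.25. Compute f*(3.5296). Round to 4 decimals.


The conjugate exponent q satisfies 1/p + 1/q = 1.
p = 5, so q = 5/(5 - 1) = 1.25
|y|^q = 3.5296^1.25 = 4.8379
f*(3.5296) = 4.8379 / 1.25 = 3.8703


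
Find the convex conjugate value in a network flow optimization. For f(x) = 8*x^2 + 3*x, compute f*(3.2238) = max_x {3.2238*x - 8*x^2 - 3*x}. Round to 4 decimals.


f*(y) = sup_x {y*x - a*x^2 - b*x} = sup_x {(y-b)*x - a*x^2}
FOC: (y - b) - 2a*x = 0 => x* = (y - b)/(2a)
x* = (3.2238 - 3)/(2*8) = 0.014
f*(3.2238) = (y-b)^2/(4a) = (3.2238 - 3)^2/(4*8)
= 0.0501/32 = 0.0016


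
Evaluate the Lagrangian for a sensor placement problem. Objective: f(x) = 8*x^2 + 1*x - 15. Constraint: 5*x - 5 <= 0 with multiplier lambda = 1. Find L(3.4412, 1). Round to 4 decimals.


Step 1: Evaluate f(x).
f(3.4412) = 8*3.4412^2 + 1*3.4412 - 15 = 83.1761
Step 2: Evaluate g(x).
g(3.4412) = 5*3.4412 - 5 = 12.206
Step 3: Compute Lagrangian.
L = 83.1761 + 1*12.206 = 95.3821


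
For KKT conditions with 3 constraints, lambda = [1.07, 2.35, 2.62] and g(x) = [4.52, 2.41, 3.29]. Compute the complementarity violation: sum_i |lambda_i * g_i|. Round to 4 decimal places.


KKT complementary slackness check:
lambda_1 * g_1 = 1.07 * 4.52 = 4.8364
lambda_2 * g_2 = 2.35 * 2.41 = 5.6635
lambda_3 * g_3 = 2.62 * 3.29 = 8.6198
Total violation = 4.8364 + 5.6635 + 8.6198 = 19.1197


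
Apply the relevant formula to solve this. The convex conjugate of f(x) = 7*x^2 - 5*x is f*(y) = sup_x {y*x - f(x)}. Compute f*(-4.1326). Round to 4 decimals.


f*(y) = sup_x {y*x - a*x^2 - b*x} = sup_x {(y-b)*x - a*x^2}
FOC: (y - b) - 2a*x = 0 => x* = (y - b)/(2a)
x* = (-4.1326 + 5)/(2*7) = 0.062
f*(-4.1326) = (y-b)^2/(4a) = (-4.1326 + 5)^2/(4*7)
= 0.7524/28 = 0.0269


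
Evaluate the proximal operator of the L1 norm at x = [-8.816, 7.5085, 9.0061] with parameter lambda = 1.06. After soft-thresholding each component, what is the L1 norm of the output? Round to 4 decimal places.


Soft-thresholding with lambda = 1.06:
prox(-8.816) = sign(-8.816)*max(|-8.816| - 1.06, 0) = -7.756
prox(7.5085) = sign(7.5085)*max(|7.5085| - 1.06, 0) = 6.4485
prox(9.0061) = sign(9.0061)*max(|9.0061| - 1.06, 0) = 7.9461
prox(x) = [-7.756, 6.4485, 7.9461]
||prox(x)||_1 = 7.756 + 6.4485 + 7.9461 = 22.1506


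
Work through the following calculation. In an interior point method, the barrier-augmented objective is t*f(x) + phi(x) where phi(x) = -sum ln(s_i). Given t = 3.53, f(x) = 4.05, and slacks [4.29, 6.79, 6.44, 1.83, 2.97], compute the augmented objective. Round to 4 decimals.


Step 1: Compute log-barrier.
ln values: [1.4563, 1.9155, 1.8625, 0.6043, 1.0886]
phi = -(1.4563 + 1.9155 + 1.8625 + 0.6043 + 1.0886) = -6.9271
Step 2: Compute augmented objective.
t*f(x) = 3.53*4.05 = 14.2965
Total = 14.2965 - 6.9271 = 7.3694


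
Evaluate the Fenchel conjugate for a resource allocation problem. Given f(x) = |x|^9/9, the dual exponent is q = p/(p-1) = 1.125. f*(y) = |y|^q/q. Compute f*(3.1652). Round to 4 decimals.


The conjugate exponent q satisfies 1/p + 1/q = 1.
p = 9, so q = 9/(9 - 1) = 1.125
|y|^q = 3.1652^1.125 = 3.6555
f*(3.1652) = 3.6555 / 1.125 = 3.2494


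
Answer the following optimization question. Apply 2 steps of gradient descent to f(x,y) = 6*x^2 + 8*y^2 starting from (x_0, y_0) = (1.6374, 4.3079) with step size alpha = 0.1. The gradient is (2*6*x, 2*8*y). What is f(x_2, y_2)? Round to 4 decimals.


Gradient descent on f(x,y) = 6*x^2 + 8*y^2.
Starting point: (1.6374, 4.3079), alpha = 0.1
Step 1: grad_x = 2*6*1.6374 = 19.6488, grad_y = 2*8*4.3079 = 68.9264
  x_1 = 1.6374 - 0.1*19.6488 = -0.3275
  y_1 = 4.3079 - 0.1*68.9264 = -2.5847
Step 2: grad_x = 2*6*-0.3275 = -3.9298, grad_y = 2*8*-2.5847 = -41.3558
  x_2 = -0.3275 - 0.1*-3.9298 = 0.0655
  y_2 = -2.5847 - 0.1*-41.3558 = 1.5508
f(0.0655, 1.5508) = 6*0.0655^2 + 8*1.5508^2 = 19.2667


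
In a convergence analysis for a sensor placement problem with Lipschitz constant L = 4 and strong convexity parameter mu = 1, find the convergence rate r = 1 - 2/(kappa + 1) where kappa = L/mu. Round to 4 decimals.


Step 1: Compute the condition number.
kappa = L/mu = 4/1 = 4.0
Step 2: Compute the convergence rate.
r = 1 - 2/(kappa + 1) = 1 - 2*mu/(L + mu) = (L - mu)/(L + mu) = 3/5 = 0.6


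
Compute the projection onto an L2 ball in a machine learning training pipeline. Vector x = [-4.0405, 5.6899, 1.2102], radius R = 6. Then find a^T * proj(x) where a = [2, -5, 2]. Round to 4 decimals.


Step 1: Compute ||x|| (intermediates to 6 decimals).
||x|| = sqrt((-4.0405)^2 + 5.6899^2 + 1.2102^2) = 7.082739
Step 2: Project.
Since ||x|| > R, scale = R/||x|| = 6/7.082739 = 0.84713, proj(x) = scale * x
proj(x) = [-3.422829, 4.820085, 1.025197]
Step 3: Dot product.
a^T * proj(x) = 2*(-3.422829) - 5*4.820085 + 2*1.025197 = -28.8957


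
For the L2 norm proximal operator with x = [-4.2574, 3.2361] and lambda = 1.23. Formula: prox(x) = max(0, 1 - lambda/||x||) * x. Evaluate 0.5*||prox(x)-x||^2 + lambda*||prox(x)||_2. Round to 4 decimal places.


Step 1: Compute ||x||.
||x|| = 5.3477
Step 2: Compute scaling factor.
scale = max(0, 1 - 1.23/5.3477) = 0.77
Step 3: prox(x) = [-3.2782, 2.4918]
||prox(x)|| = 4.1177
Step 4: Proximal objective.
0.5*||prox-x||^2 = 0.7565
lambda*||prox|| = 5.0648
Total = 5.8212


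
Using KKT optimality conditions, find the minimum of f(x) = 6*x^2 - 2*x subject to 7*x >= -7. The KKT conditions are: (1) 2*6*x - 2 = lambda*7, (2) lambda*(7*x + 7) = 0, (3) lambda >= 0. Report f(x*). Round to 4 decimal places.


Step 1: Try lambda = 0 (constraint inactive).
Stationarity: 2*6*x - 2 = 0
x* = 2/(2*6) = 1/6 = 0.1667 (rounded; the exact value 1/6 is used below)
Check constraint: 7*0.1667 = 1.1669 >= -7 -- satisfied.
Step 2: Compute optimal value.
f(x*) = 6*(1/6)^2 - 2*(1/6) = -0.1667


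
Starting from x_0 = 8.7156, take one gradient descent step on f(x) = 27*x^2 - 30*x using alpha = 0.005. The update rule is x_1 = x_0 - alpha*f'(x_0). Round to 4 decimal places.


We compute the gradient at x_0 and apply the update.
f'(x) = 54*x - 30
f'(8.7156) = 54*8.7156 - 30 = 440.6424
x_1 = 8.7156 - 0.005*440.6424 = 6.5124


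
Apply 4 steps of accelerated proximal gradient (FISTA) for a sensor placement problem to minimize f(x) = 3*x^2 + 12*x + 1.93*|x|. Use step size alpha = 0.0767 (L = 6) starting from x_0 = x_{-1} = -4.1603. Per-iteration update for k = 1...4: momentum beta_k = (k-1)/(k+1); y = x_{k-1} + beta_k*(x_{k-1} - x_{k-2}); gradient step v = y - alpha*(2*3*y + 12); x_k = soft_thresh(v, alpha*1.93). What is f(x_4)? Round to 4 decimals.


FISTA on f(x) = 3*x^2 + 12*x + 1.93*|x|
L = 6, alpha = 0.0767
Iteration 1: beta = 0.0, y = -4.1603 + 0.0*(-4.1603 + 4.1603) = -4.1603
  grad(y) = -12.9618, v = y - alpha*grad = -3.1661
  prox(v) = soft_thresh(-3.1661, 0.148) = -3.0181
Iteration 2: beta = 0.3333, y = -3.0181 + 0.3333*(-3.0181 + 4.1603) = -2.6374
  grad(y) = -3.8242, v = y - alpha*grad = -2.344
  prox(v) = soft_thresh(-2.344, 0.148) = -2.196
Iteration 3: beta = 0.5, y = -2.196 + 0.5*(-2.196 + 3.0181) = -1.785
  grad(y) = 1.2901, v = y - alpha*grad = -1.8839
  prox(v) = soft_thresh(-1.8839, 0.148) = -1.7359
Iteration 4: beta = 0.6, y = -1.7359 + 0.6*(-1.7359 + 2.196) = -1.4598
  grad(y) = 3.241, v = y - alpha*grad = -1.7084
  prox(v) = soft_thresh(-1.7084, 0.148) = -1.5604
f(x_4) = 3*(-1.5604)^2 + 12*(-1.5604) + 1.93*|-1.5604| = -8.4087


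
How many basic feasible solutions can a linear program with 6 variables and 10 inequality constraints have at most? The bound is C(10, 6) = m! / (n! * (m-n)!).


Each vertex corresponds to some choice of n active constraints out of m, so the number of vertices is at most C(m, n) = m! / (n!(m-n)!).
m = 10, n = 6
Numerator: 10 * 9 * 8 * 7 * 6 * 5
Denominator: 6! = 720
C(10, 6) = 210


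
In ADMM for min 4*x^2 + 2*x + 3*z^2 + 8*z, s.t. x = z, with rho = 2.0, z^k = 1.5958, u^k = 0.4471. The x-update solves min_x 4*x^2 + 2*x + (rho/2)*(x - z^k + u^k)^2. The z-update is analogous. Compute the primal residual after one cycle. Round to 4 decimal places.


ADMM iteration with rho = 2.0, z^k = 1.5958, u^k = 0.4471
Step 1: x-update.
Minimize 4*x^2 + 2*x + (2.0/2)*(x - 1.5958 + 0.4471)^2
FOC: (2*4 + 2.0)*x = -2 + 2.0*(1.5958 - 0.4471)
x^{k+1} = 0.0297
Step 2: z-update.
Minimize 3*z^2 + 8*z + (2.0/2)*(0.0297 - z + 0.4471)^2
FOC: (2*3 + 2.0)*z = -8 + 2.0*(0.0297 + 0.4471)
z^{k+1} = -0.8808
Step 3: u-update.
u^{k+1} = 0.4471 + 0.0297 + 0.8808 = 1.3576
Step 4: Primal residual = |0.0297 + 0.8808| = 0.9105


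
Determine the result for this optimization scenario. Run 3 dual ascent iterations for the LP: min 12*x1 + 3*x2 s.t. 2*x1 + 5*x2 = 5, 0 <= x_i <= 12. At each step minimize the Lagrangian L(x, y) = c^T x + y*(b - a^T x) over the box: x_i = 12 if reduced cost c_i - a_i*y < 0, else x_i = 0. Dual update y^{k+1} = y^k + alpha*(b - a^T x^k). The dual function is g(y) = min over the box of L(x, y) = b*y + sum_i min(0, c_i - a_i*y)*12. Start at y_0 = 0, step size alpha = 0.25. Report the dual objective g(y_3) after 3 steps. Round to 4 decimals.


Dual ascent for LP: min 12*x1 + 3*x2, 2*x1 + 5*x2 = 5, 0 <= x_i <= 12
Step 1: y^k = 0.0, reduced costs: (12.0, 3.0)
  x^k = (0.0, 0.0), subgradient = b - a^T x = 5.0
  y^{k+1} = 0.0 + 0.25*5.0 = 1.25
Step 2: y^k = 1.25, reduced costs: (9.5, -3.25)
  x^k = (0.0, 12.0), subgradient = b - a^T x = -55.0
  y^{k+1} = 1.25 + 0.25*-55.0 = -12.5
Step 3: y^k = -12.5, reduced costs: (37.0, 65.5)
  x^k = (0.0, 0.0), subgradient = b - a^T x = 5.0
  y^{k+1} = -12.5 + 0.25*5.0 = -11.25
Dual objective at y_3 = -11.25: reduced costs (34.5, 59.25), box minimizer x = (0.0, 0.0)
g(y_3) = b*y + (c1 - a1*y)*x1 + (c2 - a2*y)*x2 = 5*(-11.25) + 34.5*0.0 + 59.25*0.0 = -56.25 + 0.0 + 0.0 = -56.25


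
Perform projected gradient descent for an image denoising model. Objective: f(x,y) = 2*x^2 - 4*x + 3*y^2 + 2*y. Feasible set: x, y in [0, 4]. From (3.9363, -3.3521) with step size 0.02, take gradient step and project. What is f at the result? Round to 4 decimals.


Step 1: Compute gradient at (3.9363, -3.3521).
grad_x = 2*2*3.9363 - 4 = 11.7452
grad_y = 2*3*-3.3521 + 2 = -18.1126
Step 2: Gradient step.
x_raw = 3.9363 - 0.02*11.7452 = 3.7014
y_raw = -3.3521 - 0.02*-18.1126 = -2.9898
Step 3: Project onto [0, 4].
x_proj = clip(3.7014) = 3.7014
y_proj = clip(-2.9898) = 0.0
Step 4: Evaluate f.
f(3.7014, 0.0) = 12.5951


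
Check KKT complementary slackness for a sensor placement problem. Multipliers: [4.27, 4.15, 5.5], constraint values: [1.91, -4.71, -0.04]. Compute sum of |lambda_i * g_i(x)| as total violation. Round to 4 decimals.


KKT complementary slackness check:
lambda_1 * g_1 = 4.27 * 1.91 = 8.1557
lambda_2 * g_2 = 4.15 * -4.71 = -19.5465
lambda_3 * g_3 = 5.5 * -0.04 = -0.22
Total violation = 8.1557 + 19.5465 + 0.22 = 27.9222


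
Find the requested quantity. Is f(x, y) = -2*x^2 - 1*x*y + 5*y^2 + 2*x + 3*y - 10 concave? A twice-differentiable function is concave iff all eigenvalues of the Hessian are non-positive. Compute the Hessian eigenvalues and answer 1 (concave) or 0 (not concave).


The Hessian of f(x,y) = -2*x^2 - 1*x*y + 5*y^2 + 2*x + 3*y - 10 is:
H = [[-4, -1], [-1, 10]]
Trace = -4 + 10 = 6
Determinant = -4*10 - (-1)^2 = -41
Discriminant = (6)^2 - 4*-41 = 200.0
Eigenvalues: lambda_1 = -4.0711, lambda_2 = 10.0711
The function is not concave.

0


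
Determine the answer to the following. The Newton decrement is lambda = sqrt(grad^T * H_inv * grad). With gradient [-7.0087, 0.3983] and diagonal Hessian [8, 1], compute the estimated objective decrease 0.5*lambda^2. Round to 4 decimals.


Step 1: H is diagonal, so H^(-1) * g = [-0.8761, 0.3983].
Step 2: g^T H^(-1) g = sum_i g_i^2 / H_ii
  = (-7.0087)^2/8 + (0.3983)^2/1
  = 6.1402 + 0.1586 = 6.2989
Step 3: Objective decrease = 0.5 * g^T H^(-1) g = 3.1494


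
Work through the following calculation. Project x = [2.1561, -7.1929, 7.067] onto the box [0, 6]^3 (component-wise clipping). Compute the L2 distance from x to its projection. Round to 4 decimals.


Project each component onto [0, 6].
clip(2.1561) = 2.1561, clip(-7.1929) = 0.0, clip(7.067) = 6.0
Projection = [2.1561, 0.0, 6.0]
Squared diffs: [0.0, 51.7378, 1.1385]
Distance = sqrt(52.8763) = 7.2716


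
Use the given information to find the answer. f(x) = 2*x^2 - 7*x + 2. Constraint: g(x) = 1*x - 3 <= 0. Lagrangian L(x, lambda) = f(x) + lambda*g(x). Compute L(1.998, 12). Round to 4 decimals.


Step 1: Evaluate f(x).
f(1.998) = 2*1.998^2 - 7*1.998 + 2 = -4.002
Step 2: Evaluate g(x).
g(1.998) = 1*1.998 - 3 = -1.002
Step 3: Compute Lagrangian.
L = -4.002 + 12*-1.002 = -16.026


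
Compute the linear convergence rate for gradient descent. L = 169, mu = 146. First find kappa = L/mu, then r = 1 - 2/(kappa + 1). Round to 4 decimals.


Step 1: Compute the condition number.
kappa = L/mu = 169/146 = 1.1575
Step 2: Compute the convergence rate.
r = 1 - 2/(kappa + 1) = 1 - 2*mu/(L + mu) = (L - mu)/(L + mu) = 23/315 = 0.073


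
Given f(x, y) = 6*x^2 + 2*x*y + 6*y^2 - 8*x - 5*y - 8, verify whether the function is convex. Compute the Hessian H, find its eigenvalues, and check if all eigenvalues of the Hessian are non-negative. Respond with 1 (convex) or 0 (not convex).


The Hessian of f(x,y) = 6*x^2 + 2*x*y + 6*y^2 - 8*x - 5*y - 8 is:
H = [[12, 2], [2, 12]]
Trace = 12 + 12 = 24
Determinant = 12*12 - (2)^2 = 140
Discriminant = (24)^2 - 4*140 = 16.0
Eigenvalues: lambda_1 = 10.0, lambda_2 = 14.0
The function is convex.

1


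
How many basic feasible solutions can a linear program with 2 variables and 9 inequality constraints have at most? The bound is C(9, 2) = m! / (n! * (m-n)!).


Each vertex corresponds to some choice of n active constraints out of m, so the number of vertices is at most C(m, n) = m! / (n!(m-n)!).
m = 9, n = 2
Numerator: 9 * 8
Denominator: 2! = 2
C(9, 2) = 36


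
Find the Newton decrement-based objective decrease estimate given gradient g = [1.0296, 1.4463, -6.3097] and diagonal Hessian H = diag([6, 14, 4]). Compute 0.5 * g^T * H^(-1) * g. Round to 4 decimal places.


Step 1: H is diagonal, so H^(-1) * g = [0.1716, 0.1033, -1.5774].
Step 2: g^T H^(-1) g = sum_i g_i^2 / H_ii
  = (1.0296)^2/6 + (1.4463)^2/14 + (-6.3097)^2/4
  = 0.1767 + 0.1494 + 9.9531 = 10.2792
Step 3: Objective decrease = 0.5 * g^T H^(-1) g = 5.1396


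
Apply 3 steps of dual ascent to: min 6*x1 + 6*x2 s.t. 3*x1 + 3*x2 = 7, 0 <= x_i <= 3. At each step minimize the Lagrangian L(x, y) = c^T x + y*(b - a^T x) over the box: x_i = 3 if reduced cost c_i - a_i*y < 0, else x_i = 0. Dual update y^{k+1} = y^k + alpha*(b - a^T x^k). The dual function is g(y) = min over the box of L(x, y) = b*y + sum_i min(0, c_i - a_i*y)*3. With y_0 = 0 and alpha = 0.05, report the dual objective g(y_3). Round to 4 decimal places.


Dual ascent for LP: min 6*x1 + 6*x2, 3*x1 + 3*x2 = 7, 0 <= x_i <= 3
Step 1: y^k = 0.0, reduced costs: (6.0, 6.0)
  x^k = (0.0, 0.0), subgradient = b - a^T x = 7.0
  y^{k+1} = 0.0 + 0.05*7.0 = 0.35
Step 2: y^k = 0.35, reduced costs: (4.95, 4.95)
  x^k = (0.0, 0.0), subgradient = b - a^T x = 7.0
  y^{k+1} = 0.35 + 0.05*7.0 = 0.7
Step 3: y^k = 0.7, reduced costs: (3.9, 3.9)
  x^k = (0.0, 0.0), subgradient = b - a^T x = 7.0
  y^{k+1} = 0.7 + 0.05*7.0 = 1.05
Dual objective at y_3 = 1.05: reduced costs (2.85, 2.85), box minimizer x = (0.0, 0.0)
g(y_3) = b*y + (c1 - a1*y)*x1 + (c2 - a2*y)*x2 = 7*1.05 + 2.85*0.0 + 2.85*0.0 = 7.35 + 0.0 + 0.0 = 7.35


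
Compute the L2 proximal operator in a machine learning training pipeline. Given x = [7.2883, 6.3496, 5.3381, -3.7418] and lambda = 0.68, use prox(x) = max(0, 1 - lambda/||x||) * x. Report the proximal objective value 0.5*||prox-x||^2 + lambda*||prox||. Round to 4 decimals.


Step 1: Compute ||x||.
||x|| = 11.659
Step 2: Compute scaling factor.
scale = max(0, 1 - 0.68/11.659) = 0.9417
Step 3: prox(x) = [6.8632, 5.9793, 5.0268, -3.5236]
||prox(x)|| = 10.979
Step 4: Proximal objective.
0.5*||prox-x||^2 = 0.2312
lambda*||prox|| = 7.4657
Total = 7.6969


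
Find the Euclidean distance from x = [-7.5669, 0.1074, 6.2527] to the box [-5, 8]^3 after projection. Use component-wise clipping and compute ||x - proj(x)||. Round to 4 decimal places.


Project each component onto [-5, 8].
clip(-7.5669) = -5.0, clip(0.1074) = 0.1074, clip(6.2527) = 6.2527
Projection = [-5.0, 0.1074, 6.2527]
Squared diffs: [6.589, 0.0, 0.0]
Distance = sqrt(6.589) = 2.5669


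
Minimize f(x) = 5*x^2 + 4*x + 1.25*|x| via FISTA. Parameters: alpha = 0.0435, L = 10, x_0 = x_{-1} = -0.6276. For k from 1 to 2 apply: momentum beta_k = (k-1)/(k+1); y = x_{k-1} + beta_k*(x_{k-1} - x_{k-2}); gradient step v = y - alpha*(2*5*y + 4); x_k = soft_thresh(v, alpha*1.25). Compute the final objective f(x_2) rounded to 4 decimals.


FISTA on f(x) = 5*x^2 + 4*x + 1.25*|x|
L = 10, alpha = 0.0435
Iteration 1: beta = 0.0, y = -0.6276 + 0.0*(-0.6276 + 0.6276) = -0.6276
  grad(y) = -2.276, v = y - alpha*grad = -0.5286
  prox(v) = soft_thresh(-0.5286, 0.0544) = -0.4742
Iteration 2: beta = 0.3333, y = -0.4742 + 0.3333*(-0.4742 + 0.6276) = -0.4231
  grad(y) = -0.2309, v = y - alpha*grad = -0.413
  prox(v) = soft_thresh(-0.413, 0.0544) = -0.3587
f(x_2) = 5*(-0.3587)^2 + 4*(-0.3587) + 1.25*|-0.3587| = -0.3431


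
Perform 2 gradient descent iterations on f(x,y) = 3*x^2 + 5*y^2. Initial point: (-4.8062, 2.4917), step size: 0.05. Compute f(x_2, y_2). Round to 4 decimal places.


Gradient descent on f(x,y) = 3*x^2 + 5*y^2.
Starting point: (-4.8062, 2.4917), alpha = 0.05
Step 1: grad_x = 2*3*-4.8062 = -28.8372, grad_y = 2*5*2.4917 = 24.917
  x_1 = -4.8062 - 0.05*-28.8372 = -3.3643
  y_1 = 2.4917 - 0.05*24.917 = 1.2459
Step 2: grad_x = 2*3*-3.3643 = -20.186, grad_y = 2*5*1.2459 = 12.4585
  x_2 = -3.3643 - 0.05*-20.186 = -2.355
  y_2 = 1.2459 - 0.05*12.4585 = 0.6229
f(-2.355, 0.6229) = 3*(-2.355)^2 + 5*0.6229^2 = 18.5788


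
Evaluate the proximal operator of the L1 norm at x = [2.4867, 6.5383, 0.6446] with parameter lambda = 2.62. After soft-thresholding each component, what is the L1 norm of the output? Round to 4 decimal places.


Soft-thresholding with lambda = 2.62:
prox(2.4867) = sign(2.4867)*max(|2.4867| - 2.62, 0) = 0.0
prox(6.5383) = sign(6.5383)*max(|6.5383| - 2.62, 0) = 3.9183
prox(0.6446) = sign(0.6446)*max(|0.6446| - 2.62, 0) = 0.0
prox(x) = [0.0, 3.9183, 0.0]
||prox(x)||_1 = 0.0 + 3.9183 + 0.0 = 3.9183


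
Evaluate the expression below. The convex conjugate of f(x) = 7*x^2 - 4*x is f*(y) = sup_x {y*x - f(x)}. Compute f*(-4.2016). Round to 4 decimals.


f*(y) = sup_x {y*x - a*x^2 - b*x} = sup_x {(y-b)*x - a*x^2}
FOC: (y - b) - 2a*x = 0 => x* = (y - b)/(2a)
x* = (-4.2016 + 4)/(2*7) = -0.0144
f*(-4.2016) = (y-b)^2/(4a) = (-4.2016 + 4)^2/(4*7)
= 0.0406/28 = 0.0015


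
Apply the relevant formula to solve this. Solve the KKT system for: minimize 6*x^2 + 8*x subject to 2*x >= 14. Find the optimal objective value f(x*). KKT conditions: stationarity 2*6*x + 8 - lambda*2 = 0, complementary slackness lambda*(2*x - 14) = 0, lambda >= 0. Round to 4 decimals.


Step 1: Try lambda = 0 (constraint inactive).
x_unc = -8/(2*6) = -0.6667
Check: 2*-0.6667 = -1.3334 < 14 -- violated!
Step 2: Constraint must be active: 2*x = 14
x* = 14/2 = 7.0
lambda = (2*6*7.0 + 8)/2 = 46.0
Step 3: Compute optimal value.
f(x*) = 6*7.0^2 + 8*7.0 = 350.0


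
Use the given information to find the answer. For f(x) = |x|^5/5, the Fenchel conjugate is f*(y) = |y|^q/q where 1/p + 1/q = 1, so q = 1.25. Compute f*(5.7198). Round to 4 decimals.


The conjugate exponent q satisfies 1/p + 1/q = 1.
p = 5, so q = 5/(5 - 1) = 1.25
|y|^q = 5.7198^1.25 = 8.8456
f*(5.7198) = 8.8456 / 1.25 = 7.0765


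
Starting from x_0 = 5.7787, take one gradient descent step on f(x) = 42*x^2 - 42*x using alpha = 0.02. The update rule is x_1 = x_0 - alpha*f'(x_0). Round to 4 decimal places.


We compute the gradient at x_0 and apply the update.
f'(x) = 84*x - 42
f'(5.7787) = 84*5.7787 - 42 = 443.4108
x_1 = 5.7787 - 0.02*443.4108 = -3.0895


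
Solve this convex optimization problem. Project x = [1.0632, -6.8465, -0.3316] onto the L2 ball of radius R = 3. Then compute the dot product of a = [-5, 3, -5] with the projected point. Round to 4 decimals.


Step 1: Compute ||x|| (intermediates to 6 decimals).
||x|| = sqrt(1.0632^2 + (-6.8465)^2 + (-0.3316)^2) = 6.936492
Step 2: Project.
Since ||x|| > R, scale = R/||x|| = 3/6.936492 = 0.432495, proj(x) = scale * x
proj(x) = [0.459829, -2.961077, -0.143415]
Step 3: Dot product.
a^T * proj(x) = -5*0.459829 + 3*(-2.961077) - 5*(-0.143415) = -10.4653


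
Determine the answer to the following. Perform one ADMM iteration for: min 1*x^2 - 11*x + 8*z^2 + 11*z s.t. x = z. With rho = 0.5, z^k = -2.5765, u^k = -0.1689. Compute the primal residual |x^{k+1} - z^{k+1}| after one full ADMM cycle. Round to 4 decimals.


ADMM iteration with rho = 0.5, z^k = -2.5765, u^k = -0.1689
Step 1: x-update.
Minimize 1*x^2 - 11*x + (0.5/2)*(x + 2.5765 - 0.1689)^2
FOC: (2*1 + 0.5)*x = 11 + 0.5*(-2.5765 + 0.1689)
x^{k+1} = 3.9185
Step 2: z-update.
Minimize 8*z^2 + 11*z + (0.5/2)*(3.9185 - z - 0.1689)^2
FOC: (2*8 + 0.5)*z = -11 + 0.5*(3.9185 - 0.1689)
z^{k+1} = -0.553
Step 3: u-update.
u^{k+1} = -0.1689 + 3.9185 + 0.553 = 4.3026
Step 4: Primal residual = |3.9185 + 0.553| = 4.4715


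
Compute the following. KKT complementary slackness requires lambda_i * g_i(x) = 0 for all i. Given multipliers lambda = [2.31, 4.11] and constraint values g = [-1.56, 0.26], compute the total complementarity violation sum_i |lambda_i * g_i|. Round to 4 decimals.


KKT complementary slackness check:
lambda_1 * g_1 = 2.31 * -1.56 = -3.6036
lambda_2 * g_2 = 4.11 * 0.26 = 1.0686
Total violation = 3.6036 + 1.0686 = 4.6722


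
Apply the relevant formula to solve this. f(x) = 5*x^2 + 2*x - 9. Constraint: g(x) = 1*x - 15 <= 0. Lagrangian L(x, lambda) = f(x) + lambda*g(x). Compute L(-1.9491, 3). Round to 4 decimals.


Step 1: Evaluate f(x).
f(-1.9491) = 5*(-1.9491)^2 + 2*(-1.9491) - 9 = 6.0968
Step 2: Evaluate g(x).
g(-1.9491) = 1*-1.9491 - 15 = -16.9491
Step 3: Compute Lagrangian.
L = 6.0968 + 3*-16.9491 = -44.7505


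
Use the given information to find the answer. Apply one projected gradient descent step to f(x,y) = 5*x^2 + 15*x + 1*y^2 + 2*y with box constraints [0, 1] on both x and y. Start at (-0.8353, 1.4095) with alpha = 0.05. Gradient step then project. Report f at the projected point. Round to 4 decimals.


Step 1: Compute gradient at (-0.8353, 1.4095).
grad_x = 2*5*-0.8353 + 15 = 6.647
grad_y = 2*1*1.4095 + 2 = 4.819
Step 2: Gradient step.
x_raw = -0.8353 - 0.05*6.647 = -1.1677
y_raw = 1.4095 - 0.05*4.819 = 1.1686
Step 3: Project onto [0, 1].
x_proj = clip(-1.1677) = 0.0
y_proj = clip(1.1686) = 1.0
Step 4: Evaluate f.
f(0.0, 1.0) = 3.0


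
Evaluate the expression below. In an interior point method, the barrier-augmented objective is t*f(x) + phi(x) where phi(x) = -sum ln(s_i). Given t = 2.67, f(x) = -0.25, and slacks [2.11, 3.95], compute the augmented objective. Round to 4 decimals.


Step 1: Compute log-barrier.
ln values: [0.7467, 1.3737]
phi = -(0.7467 + 1.3737) = -2.1204
Step 2: Compute augmented objective.
t*f(x) = 2.67*-0.25 = -0.6675
Total = -0.6675 - 2.1204 = -2.7879


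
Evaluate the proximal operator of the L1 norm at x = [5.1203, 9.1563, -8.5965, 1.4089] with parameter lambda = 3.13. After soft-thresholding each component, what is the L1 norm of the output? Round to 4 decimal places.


Soft-thresholding with lambda = 3.13:
prox(5.1203) = sign(5.1203)*max(|5.1203| - 3.13, 0) = 1.9903
prox(9.1563) = sign(9.1563)*max(|9.1563| - 3.13, 0) = 6.0263
prox(-8.5965) = sign(-8.5965)*max(|-8.5965| - 3.13, 0) = -5.4665
prox(1.4089) = sign(1.4089)*max(|1.4089| - 3.13, 0) = 0.0
prox(x) = [1.9903, 6.0263, -5.4665, 0.0]
||prox(x)||_1 = 1.9903 + 6.0263 + 5.4665 + 0.0 = 13.4831


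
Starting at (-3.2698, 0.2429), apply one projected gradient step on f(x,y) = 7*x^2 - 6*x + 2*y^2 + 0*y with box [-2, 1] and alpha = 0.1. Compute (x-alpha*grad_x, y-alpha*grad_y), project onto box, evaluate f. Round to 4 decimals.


Step 1: Compute gradient at (-3.2698, 0.2429).
grad_x = 2*7*-3.2698 - 6 = -51.7772
grad_y = 2*2*0.2429 + 0 = 0.9716
Step 2: Gradient step.
x_raw = -3.2698 - 0.1*-51.7772 = 1.9079
y_raw = 0.2429 - 0.1*0.9716 = 0.1457
Step 3: Project onto [-2, 1].
x_proj = clip(1.9079) = 1.0
y_proj = clip(0.1457) = 0.1457
Step 4: Evaluate f.
f(1.0, 0.1457) = 1.0425


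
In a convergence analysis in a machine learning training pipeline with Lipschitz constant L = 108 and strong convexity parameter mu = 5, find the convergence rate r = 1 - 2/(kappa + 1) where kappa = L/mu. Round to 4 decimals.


Step 1: Compute the condition number.
kappa = L/mu = 108/5 = 21.6
Step 2: Compute the convergence rate.
r = 1 - 2/(kappa + 1) = 1 - 2*mu/(L + mu) = (L - mu)/(L + mu) = 103/113 = 0.9115


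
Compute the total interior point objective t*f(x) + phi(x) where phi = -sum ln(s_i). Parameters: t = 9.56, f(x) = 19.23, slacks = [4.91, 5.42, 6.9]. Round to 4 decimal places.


Step 1: Compute log-barrier.
ln values: [1.5913, 1.6901, 1.9315]
phi = -(1.5913 + 1.6901 + 1.9315) = -5.2129
Step 2: Compute augmented objective.
t*f(x) = 9.56*19.23 = 183.8388
Total = 183.8388 - 5.2129 = 178.6259


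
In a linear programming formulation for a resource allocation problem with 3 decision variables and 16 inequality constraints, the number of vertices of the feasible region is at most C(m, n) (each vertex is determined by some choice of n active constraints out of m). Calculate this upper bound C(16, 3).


Each vertex corresponds to some choice of n active constraints out of m, so the number of vertices is at most C(m, n) = m! / (n!(m-n)!).
m = 16, n = 3
Numerator: 16 * 15 * 14
Denominator: 3! = 6
C(16, 3) = 560


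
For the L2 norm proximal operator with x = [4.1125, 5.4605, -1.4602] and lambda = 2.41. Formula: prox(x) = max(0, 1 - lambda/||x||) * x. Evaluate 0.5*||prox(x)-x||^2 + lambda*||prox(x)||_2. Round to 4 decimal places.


Step 1: Compute ||x||.
||x|| = 6.9901
Step 2: Compute scaling factor.
scale = max(0, 1 - 2.41/6.9901) = 0.6552
Step 3: prox(x) = [2.6946, 3.5779, -0.9568]
||prox(x)|| = 4.5801
Step 4: Proximal objective.
0.5*||prox-x||^2 = 2.9041
lambda*||prox|| = 11.038
Total = 13.9422


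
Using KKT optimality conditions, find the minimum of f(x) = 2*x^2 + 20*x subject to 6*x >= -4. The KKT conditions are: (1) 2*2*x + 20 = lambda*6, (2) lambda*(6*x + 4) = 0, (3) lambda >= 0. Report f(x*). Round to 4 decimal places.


Step 1: Try lambda = 0 (constraint inactive).
x_unc = -20/(2*2) = -5.0
Check: 6*-5.0 = -30.0 < -4 -- violated!
Step 2: Constraint must be active: 6*x = -4
x* = -4/6 = -2/3 = -0.6667 (rounded; the exact value -2/3 is used below)
lambda = (2*2*(-2/3) + 20)/6 = 2.8889
Step 3: Compute optimal value.
f(x*) = 2*(-2/3)^2 + 20*(-2/3) = -12.4444


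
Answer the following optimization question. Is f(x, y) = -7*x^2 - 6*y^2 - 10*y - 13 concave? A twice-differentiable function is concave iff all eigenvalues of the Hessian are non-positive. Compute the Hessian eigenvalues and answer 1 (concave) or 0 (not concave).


The Hessian of f(x,y) = -7*x^2 - 6*y^2 - 10*y - 13 is:
H = [[-14, 0], [0, -12]]
Trace = -14 - 12 = -26
Determinant = -14*-12 - (0)^2 = 168
Discriminant = (-26)^2 - 4*168 = 4.0
Eigenvalues: lambda_1 = -14.0, lambda_2 = -12.0
The function is concave.

1


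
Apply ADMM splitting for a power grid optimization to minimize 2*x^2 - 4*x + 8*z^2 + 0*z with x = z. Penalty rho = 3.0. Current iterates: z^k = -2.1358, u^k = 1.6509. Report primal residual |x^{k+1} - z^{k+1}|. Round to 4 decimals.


ADMM iteration with rho = 3.0, z^k = -2.1358, u^k = 1.6509
Step 1: x-update.
Minimize 2*x^2 - 4*x + (3.0/2)*(x + 2.1358 + 1.6509)^2
FOC: (2*2 + 3.0)*x = 4 + 3.0*(-2.1358 - 1.6509)
x^{k+1} = -1.0514
Step 2: z-update.
Minimize 8*z^2 + 0*z + (3.0/2)*(-1.0514 - z + 1.6509)^2
FOC: (2*8 + 3.0)*z = 0 + 3.0*(-1.0514 + 1.6509)
z^{k+1} = 0.0947
Step 3: u-update.
u^{k+1} = 1.6509 - 1.0514 - 0.0947 = 0.5048
Step 4: Primal residual = |-1.0514 - 0.0947| = 1.1461


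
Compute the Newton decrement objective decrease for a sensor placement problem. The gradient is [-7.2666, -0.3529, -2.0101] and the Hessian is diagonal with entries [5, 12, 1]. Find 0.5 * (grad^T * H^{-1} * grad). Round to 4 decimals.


Step 1: H is diagonal, so H^(-1) * g = [-1.4533, -0.0294, -2.0101].
Step 2: g^T H^(-1) g = sum_i g_i^2 / H_ii
  = (-7.2666)^2/5 + (-0.3529)^2/12 + (-2.0101)^2/1
  = 10.5607 + 0.0104 + 4.0405 = 14.6116
Step 3: Objective decrease = 0.5 * g^T H^(-1) g = 7.3058


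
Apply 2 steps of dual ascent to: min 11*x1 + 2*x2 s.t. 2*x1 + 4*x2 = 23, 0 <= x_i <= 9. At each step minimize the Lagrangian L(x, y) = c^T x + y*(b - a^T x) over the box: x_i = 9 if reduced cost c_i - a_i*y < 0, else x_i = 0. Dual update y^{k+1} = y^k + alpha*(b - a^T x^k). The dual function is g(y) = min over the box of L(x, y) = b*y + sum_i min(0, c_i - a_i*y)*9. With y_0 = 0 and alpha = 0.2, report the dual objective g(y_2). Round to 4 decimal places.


Dual ascent for LP: min 11*x1 + 2*x2, 2*x1 + 4*x2 = 23, 0 <= x_i <= 9
Step 1: y^k = 0.0, reduced costs: (11.0, 2.0)
  x^k = (0.0, 0.0), subgradient = b - a^T x = 23.0
  y^{k+1} = 0.0 + 0.2*23.0 = 4.6
Step 2: y^k = 4.6, reduced costs: (1.8, -16.4)
  x^k = (0.0, 9.0), subgradient = b - a^T x = -13.0
  y^{k+1} = 4.6 + 0.2*-13.0 = 2.0
Dual objective at y_2 = 2.0: reduced costs (7.0, -6.0), box minimizer x = (0.0, 9.0)
g(y_2) = b*y + (c1 - a1*y)*x1 + (c2 - a2*y)*x2 = 23*2.0 + 7.0*0.0 + (-6.0)*9.0 = 46.0 + 0.0 - 54.0 = -8.0


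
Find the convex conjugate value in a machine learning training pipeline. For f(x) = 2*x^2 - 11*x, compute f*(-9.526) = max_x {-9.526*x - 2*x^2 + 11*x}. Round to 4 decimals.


f*(y) = sup_x {y*x - a*x^2 - b*x} = sup_x {(y-b)*x - a*x^2}
FOC: (y - b) - 2a*x = 0 => x* = (y - b)/(2a)
x* = (-9.526 + 11)/(2*2) = 0.3685
f*(-9.526) = (y-b)^2/(4a) = (-9.526 + 11)^2/(4*2)
= 2.1727/8 = 0.2716


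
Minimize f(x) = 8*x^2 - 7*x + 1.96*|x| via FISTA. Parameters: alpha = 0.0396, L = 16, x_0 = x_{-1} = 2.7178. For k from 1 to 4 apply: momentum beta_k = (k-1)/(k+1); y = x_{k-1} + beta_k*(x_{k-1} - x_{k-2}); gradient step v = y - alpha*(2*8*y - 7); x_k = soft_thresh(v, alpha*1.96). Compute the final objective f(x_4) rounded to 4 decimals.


FISTA on f(x) = 8*x^2 - 7*x + 1.96*|x|
L = 16, alpha = 0.0396
Iteration 1: beta = 0.0, y = 2.7178 + 0.0*(2.7178 - 2.7178) = 2.7178
  grad(y) = 36.4848, v = y - alpha*grad = 1.273
  prox(v) = soft_thresh(1.273, 0.0776) = 1.1954
Iteration 2: beta = 0.3333, y = 1.1954 + 0.3333*(1.1954 - 2.7178) = 0.6879
  grad(y) = 4.0066, v = y - alpha*grad = 0.5293
  prox(v) = soft_thresh(0.5293, 0.0776) = 0.4516
Iteration 3: beta = 0.5, y = 0.4516 + 0.5*(0.4516 - 1.1954) = 0.0798
  grad(y) = -5.7238, v = y - alpha*grad = 0.3064
  prox(v) = soft_thresh(0.3064, 0.0776) = 0.2288
Iteration 4: beta = 0.6, y = 0.2288 + 0.6*(0.2288 - 0.4516) = 0.0951
  grad(y) = -5.4782, v = y - alpha*grad = 0.312
  prox(v) = soft_thresh(0.312, 0.0776) = 0.2344
f(x_4) = 8*0.2344^2 - 7*0.2344 + 1.96*|0.2344| = -0.7419


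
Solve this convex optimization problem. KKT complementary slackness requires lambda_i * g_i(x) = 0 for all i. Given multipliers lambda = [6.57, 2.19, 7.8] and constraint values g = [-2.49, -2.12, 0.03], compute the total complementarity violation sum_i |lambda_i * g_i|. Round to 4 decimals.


KKT complementary slackness check:
lambda_1 * g_1 = 6.57 * -2.49 = -16.3593
lambda_2 * g_2 = 2.19 * -2.12 = -4.6428
lambda_3 * g_3 = 7.8 * 0.03 = 0.234
Total violation = 16.3593 + 4.6428 + 0.234 = 21.2361


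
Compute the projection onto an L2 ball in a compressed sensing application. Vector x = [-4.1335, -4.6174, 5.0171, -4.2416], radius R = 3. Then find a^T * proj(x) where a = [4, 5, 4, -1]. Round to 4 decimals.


Step 1: Compute ||x|| (intermediates to 6 decimals).
||x|| = sqrt((-4.1335)^2 + (-4.6174)^2 + 5.0171^2 + (-4.2416)^2) = 9.031537
Step 2: Project.
Since ||x|| > R, scale = R/||x|| = 3/9.031537 = 0.332169, proj(x) = scale * x
proj(x) = [-1.373021, -1.533757, 1.666525, -1.408928]
Step 3: Dot product.
a^T * proj(x) = 4*(-1.373021) + 5*(-1.533757) + 4*1.666525 - 1*(-1.408928) = -5.0858


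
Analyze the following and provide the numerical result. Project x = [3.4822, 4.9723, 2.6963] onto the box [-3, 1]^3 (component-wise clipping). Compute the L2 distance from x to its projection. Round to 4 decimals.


Project each component onto [-3, 1].
clip(3.4822) = 1.0, clip(4.9723) = 1.0, clip(2.6963) = 1.0
Projection = [1.0, 1.0, 1.0]
Squared diffs: [6.1613, 15.7792, 2.8774]
Distance = sqrt(24.8179) = 4.9818


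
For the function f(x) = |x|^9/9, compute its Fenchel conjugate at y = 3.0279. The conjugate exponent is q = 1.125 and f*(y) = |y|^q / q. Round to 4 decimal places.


The conjugate exponent q satisfies 1/p + 1/q = 1.
p = 9, so q = 9/(9 - 1) = 1.125
|y|^q = 3.0279^1.125 = 3.4776
f*(3.0279) = 3.4776 / 1.125 = 3.0912


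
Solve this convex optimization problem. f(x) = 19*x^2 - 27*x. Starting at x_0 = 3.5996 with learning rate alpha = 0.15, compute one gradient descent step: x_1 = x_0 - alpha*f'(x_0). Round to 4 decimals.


We compute the gradient at x_0 and apply the update.
f'(x) = 38*x - 27
f'(3.5996) = 38*3.5996 - 27 = 109.7848
x_1 = 3.5996 - 0.15*109.7848 = -12.8681


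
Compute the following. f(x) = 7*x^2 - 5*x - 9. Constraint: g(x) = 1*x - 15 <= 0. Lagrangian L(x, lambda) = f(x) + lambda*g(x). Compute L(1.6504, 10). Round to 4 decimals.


Step 1: Evaluate f(x).
f(1.6504) = 7*1.6504^2 - 5*1.6504 - 9 = 1.8147
Step 2: Evaluate g(x).
g(1.6504) = 1*1.6504 - 15 = -13.3496
Step 3: Compute Lagrangian.
L = 1.8147 + 10*-13.3496 = -131.6813


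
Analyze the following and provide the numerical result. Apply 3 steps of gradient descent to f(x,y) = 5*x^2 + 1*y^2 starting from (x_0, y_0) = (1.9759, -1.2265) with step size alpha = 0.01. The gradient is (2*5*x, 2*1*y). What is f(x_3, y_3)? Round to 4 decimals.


Gradient descent on f(x,y) = 5*x^2 + 1*y^2.
Starting point: (1.9759, -1.2265), alpha = 0.01
Step 1: grad_x = 2*5*1.9759 = 19.759, grad_y = 2*1*-1.2265 = -2.453
  x_1 = 1.9759 - 0.01*19.759 = 1.7783
  y_1 = -1.2265 - 0.01*-2.453 = -1.202
Step 2: grad_x = 2*5*1.7783 = 17.7831, grad_y = 2*1*-1.202 = -2.4039
  x_2 = 1.7783 - 0.01*17.7831 = 1.6005
  y_2 = -1.202 - 0.01*-2.4039 = -1.1779
Step 3: grad_x = 2*5*1.6005 = 16.0048, grad_y = 2*1*-1.1779 = -2.3559
  x_3 = 1.6005 - 0.01*16.0048 = 1.4404
  y_3 = -1.1779 - 0.01*-2.3559 = -1.1544
f(1.4404, -1.1544) = 5*1.4404^2 + 1*(-1.1544)^2 = 11.7068


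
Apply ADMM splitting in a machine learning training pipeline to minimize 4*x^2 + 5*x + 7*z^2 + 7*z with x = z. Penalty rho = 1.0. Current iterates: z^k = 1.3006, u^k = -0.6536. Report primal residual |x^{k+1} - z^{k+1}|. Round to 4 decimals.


ADMM iteration with rho = 1.0, z^k = 1.3006, u^k = -0.6536
Step 1: x-update.
Minimize 4*x^2 + 5*x + (1.0/2)*(x - 1.3006 - 0.6536)^2
FOC: (2*4 + 1.0)*x = -5 + 1.0*(1.3006 + 0.6536)
x^{k+1} = -0.3384
Step 2: z-update.
Minimize 7*z^2 + 7*z + (1.0/2)*(-0.3384 - z - 0.6536)^2
FOC: (2*7 + 1.0)*z = -7 + 1.0*(-0.3384 - 0.6536)
z^{k+1} = -0.5328
Step 3: u-update.
u^{k+1} = -0.6536 - 0.3384 + 0.5328 = -0.4592
Step 4: Primal residual = |-0.3384 + 0.5328| = 0.1944


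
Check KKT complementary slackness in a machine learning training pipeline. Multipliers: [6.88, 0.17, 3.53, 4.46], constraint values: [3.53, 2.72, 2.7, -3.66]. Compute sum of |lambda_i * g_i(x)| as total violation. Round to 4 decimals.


KKT complementary slackness check:
lambda_1 * g_1 = 6.88 * 3.53 = 24.2864
lambda_2 * g_2 = 0.17 * 2.72 = 0.4624
lambda_3 * g_3 = 3.53 * 2.7 = 9.531
lambda_4 * g_4 = 4.46 * -3.66 = -16.3236
Total violation = 24.2864 + 0.4624 + 9.531 + 16.3236 = 50.6034


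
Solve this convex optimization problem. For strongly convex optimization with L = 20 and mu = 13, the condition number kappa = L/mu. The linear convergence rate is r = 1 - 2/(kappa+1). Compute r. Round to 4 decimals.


Step 1: Compute the condition number.
kappa = L/mu = 20/13 = 1.5385
Step 2: Compute the convergence rate.
r = 1 - 2/(kappa + 1) = 1 - 2*mu/(L + mu) = (L - mu)/(L + mu) = 7/33 = 0.2121


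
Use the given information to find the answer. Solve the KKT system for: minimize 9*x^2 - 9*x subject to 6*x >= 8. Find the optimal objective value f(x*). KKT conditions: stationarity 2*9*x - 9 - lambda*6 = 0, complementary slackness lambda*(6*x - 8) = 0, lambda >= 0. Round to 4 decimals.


Step 1: Try lambda = 0 (constraint inactive).
x_unc = 9/(2*9) = 0.5
Check: 6*0.5 = 3.0 < 8 -- violated!
Step 2: Constraint must be active: 6*x = 8
x* = 8/6 = 4/3 = 1.3333 (rounded; the exact value 4/3 is used below)
lambda = (2*9*(4/3) - 9)/6 = 2.5
Step 3: Compute optimal value.
f(x*) = 9*(4/3)^2 - 9*(4/3) = 4.0


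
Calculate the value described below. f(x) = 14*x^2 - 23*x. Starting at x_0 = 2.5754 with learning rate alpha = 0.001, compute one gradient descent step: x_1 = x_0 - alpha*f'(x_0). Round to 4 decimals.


We compute the gradient at x_0 and apply the update.
f'(x) = 28*x - 23
f'(2.5754) = 28*2.5754 - 23 = 49.1112
x_1 = 2.5754 - 0.001*49.1112 = 2.5263


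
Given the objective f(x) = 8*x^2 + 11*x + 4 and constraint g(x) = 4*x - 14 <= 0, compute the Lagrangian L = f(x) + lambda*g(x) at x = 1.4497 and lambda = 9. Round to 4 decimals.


Step 1: Evaluate f(x).
f(1.4497) = 8*1.4497^2 + 11*1.4497 + 4 = 36.7597
Step 2: Evaluate g(x).
g(1.4497) = 4*1.4497 - 14 = -8.2012
Step 3: Compute Lagrangian.
L = 36.7597 + 9*-8.2012 = -37.0511


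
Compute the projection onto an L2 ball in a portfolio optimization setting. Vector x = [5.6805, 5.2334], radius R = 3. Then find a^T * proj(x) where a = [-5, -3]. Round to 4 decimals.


Step 1: Compute ||x|| (intermediates to 6 decimals).
||x|| = sqrt(5.6805^2 + 5.2334^2) = 7.723766
Step 2: Project.
Since ||x|| > R, scale = R/||x|| = 3/7.723766 = 0.388412, proj(x) = scale * x
proj(x) = [2.206374, 2.032715]
Step 3: Dot product.
a^T * proj(x) = -5*2.206374 - 3*2.032715 = -17.13
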